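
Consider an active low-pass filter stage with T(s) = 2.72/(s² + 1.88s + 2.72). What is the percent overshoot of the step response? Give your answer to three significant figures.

%OS ≈ 11.3%

Comparing the denominator to s² + 2ζω_n s + ω_n²: ω_n = √2.72 = 1.65 rad/s, and 2ζω_n = 1.88 so ζ = 1.88/(2·1.65) = 0.570.
%OS = 100 e^{−πζ/√(1−ζ²)} with ζ = 0.570 gives 11.3%.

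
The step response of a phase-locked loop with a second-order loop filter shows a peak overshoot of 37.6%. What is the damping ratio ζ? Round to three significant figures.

ζ ≈ 0.297

Inverting the overshoot relation: ζ = |ln 0.376|/√(π² + ln²0.376) = 0.297.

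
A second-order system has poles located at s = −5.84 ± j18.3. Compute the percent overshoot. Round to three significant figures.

The poles are at −σ ± jω_d with σ = 5.84 and ω_d = 18.3, so ω_n = √(σ²+ω_d²) = 19.2 rad/s and ζ = σ/ω_n = 0.304.
%OS = 100 e^{−πζ/√(1−ζ²)} with ζ = 0.304 gives 36.7%.

%OS ≈ 36.7%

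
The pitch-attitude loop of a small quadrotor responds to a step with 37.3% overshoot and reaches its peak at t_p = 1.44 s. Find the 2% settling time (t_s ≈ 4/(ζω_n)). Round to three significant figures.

From the overshoot, ζ = −ln(OS)/√(π²+ln²(OS)) = 0.300.
From t_p = π/ω_d, ω_d = π/1.44 = 2.18 rad/s, so ω_n = ω_d/√(1−ζ²) = 2.29 rad/s.
t_s ≈ 4/(ζω_n) = 4/(0.300·2.29) = 5.84 s.

t_s ≈ 5.84 s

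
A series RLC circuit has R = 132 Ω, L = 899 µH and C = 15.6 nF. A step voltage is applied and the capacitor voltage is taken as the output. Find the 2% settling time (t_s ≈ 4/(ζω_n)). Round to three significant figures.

For a series RLC circuit (capacitor voltage as output), ω_n = 1/√(LC) = 1/√(899 µH · 15.6 nF) = 267000 rad/s.
ζ = (R/2)·√(C/L) = (132/2)·√(15.6 nF/899 µH) = 0.275.
t_s ≈ 4/(ζω_n) = 0.0000545 s.

t_s ≈ 0.0000545 s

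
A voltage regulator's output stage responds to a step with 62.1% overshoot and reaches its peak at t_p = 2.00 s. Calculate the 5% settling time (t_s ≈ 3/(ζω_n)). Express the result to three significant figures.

ζ from %OS: ζ = |ln 0.621|/√(π²+ln²0.621) = 0.150.
t_p = π/ω_d ⇒ ω_d = 1.57 rad/s; then ω_n = ω_d/√(1−ζ²) = 1.59 rad/s.
t_s ≈ 3/(ζω_n) = 3/(0.150·1.59) = 12.6 s.

t_s ≈ 12.6 s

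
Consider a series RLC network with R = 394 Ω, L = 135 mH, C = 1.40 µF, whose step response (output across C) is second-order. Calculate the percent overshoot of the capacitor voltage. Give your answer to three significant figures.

%OS ≈ 7.59%

For a series RLC circuit (capacitor voltage as output), ω_n = 1/√(LC) = 1/√(135 mH · 1.40 µF) = 2300 rad/s.
ζ = (R/2)·√(C/L) = (394/2)·√(1.40 µF/135 mH) = 0.634.
%OS = 100 e^{−πζ/√(1−ζ²)} with ζ = 0.634 gives 7.59%.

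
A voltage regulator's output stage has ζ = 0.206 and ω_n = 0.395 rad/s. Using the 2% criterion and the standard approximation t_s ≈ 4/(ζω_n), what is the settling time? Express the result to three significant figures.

t_s ≈ 49.2 s

t_s ≈ 4/(ζω_n) = 4/(0.206 × 0.395) = 49.2 s.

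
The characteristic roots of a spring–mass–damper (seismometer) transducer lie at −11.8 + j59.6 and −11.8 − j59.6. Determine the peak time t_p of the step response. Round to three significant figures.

t_p = π/ω_d with ω_d = 59.6 (the imaginary part), so t_p = 0.0527 s.

t_p ≈ 0.0527 s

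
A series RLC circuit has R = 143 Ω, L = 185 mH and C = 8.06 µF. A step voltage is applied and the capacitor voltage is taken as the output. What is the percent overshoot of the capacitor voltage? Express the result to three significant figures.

For a series RLC circuit (capacitor voltage as output), ω_n = 1/√(LC) = 1/√(185 mH · 8.06 µF) = 819 rad/s.
ζ = (R/2)·√(C/L) = (143/2)·√(8.06 µF/185 mH) = 0.472.
%OS = 100 e^{−πζ/√(1−ζ²)} with ζ = 0.472 gives 18.6%.

%OS ≈ 18.6%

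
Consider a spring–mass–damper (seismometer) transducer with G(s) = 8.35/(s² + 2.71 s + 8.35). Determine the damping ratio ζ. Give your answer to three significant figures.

ζ ≈ 0.469

Comparing the denominator to s² + 2ζω_n s + ω_n²: ω_n = √8.35 = 2.89 rad/s, and 2ζω_n = 2.71 so ζ = 2.71/(2·2.89) = 0.469.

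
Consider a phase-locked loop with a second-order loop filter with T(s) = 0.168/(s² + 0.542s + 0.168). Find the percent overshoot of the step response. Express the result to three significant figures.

Comparing the denominator to s² + 2ζω_n s + ω_n²: ω_n = √0.168 = 0.410 rad/s, and 2ζω_n = 0.542 so ζ = 0.542/(2·0.410) = 0.661.
Overshoot: exp(−π·0.661/√(1−0.661²)) = 0.0627, i.e. 6.27%.

%OS ≈ 6.27%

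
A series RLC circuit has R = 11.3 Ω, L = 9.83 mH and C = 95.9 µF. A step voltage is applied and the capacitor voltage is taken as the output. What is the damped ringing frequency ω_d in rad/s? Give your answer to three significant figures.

For a series RLC circuit (capacitor voltage as output), ω_n = 1/√(LC) = 1/√(9.83 mH · 95.9 µF) = 1030 rad/s.
ζ = (R/2)·√(C/L) = (11.3/2)·√(95.9 µF/9.83 mH) = 0.558.
ω_d = ω_n√(1−ζ²) = 855 rad/s.

ω_d ≈ 855 rad/s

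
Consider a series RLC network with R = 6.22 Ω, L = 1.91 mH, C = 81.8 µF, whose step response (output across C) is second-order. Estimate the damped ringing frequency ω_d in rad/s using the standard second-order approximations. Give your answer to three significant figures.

For a series RLC circuit (capacitor voltage as output), ω_n = 1/√(LC) = 1/√(1.91 mH · 81.8 µF) = 2530 rad/s.
ζ = (R/2)·√(C/L) = (6.22/2)·√(81.8 µF/1.91 mH) = 0.644.
ω_d = ω_n√(1−ζ²) = 1940 rad/s.

ω_d ≈ 1940 rad/s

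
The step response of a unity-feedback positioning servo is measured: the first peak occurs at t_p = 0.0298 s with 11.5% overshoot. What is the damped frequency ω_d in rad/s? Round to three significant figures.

ω_d ≈ 105 rad/s

t_p = π/ω_d, so ω_d = π/0.0298 = 105 rad/s.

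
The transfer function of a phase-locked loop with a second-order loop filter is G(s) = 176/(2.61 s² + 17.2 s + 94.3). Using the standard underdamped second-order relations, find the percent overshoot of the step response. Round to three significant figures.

%OS ≈ 12.8%

Dividing through by 2.61: denominator becomes s² + 6.590 s + 36.13.
So ω_n = √36.13 = 6.01 rad/s and ζ = 6.590/(2·6.01) = 0.548.
%OS = 100·exp(−πζ/√(1−ζ²)) = 12.8%.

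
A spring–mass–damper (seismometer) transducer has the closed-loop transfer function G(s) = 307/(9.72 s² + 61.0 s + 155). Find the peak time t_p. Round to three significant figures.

Dividing through by 9.72: denominator becomes s² + 6.276 s + 15.95.
So ω_n = √15.95 = 3.99 rad/s and ζ = 6.276/(2·3.99) = 0.786.
The damped frequency ω_d = ω_n√(1−ζ²) = 2.47 rad/s. t_p = π/ω_d = 1.27 s.

t_p ≈ 1.27 s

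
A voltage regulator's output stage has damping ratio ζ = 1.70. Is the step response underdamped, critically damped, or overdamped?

overdamped

Since ζ = 1.70 > 1, the system is overdamped.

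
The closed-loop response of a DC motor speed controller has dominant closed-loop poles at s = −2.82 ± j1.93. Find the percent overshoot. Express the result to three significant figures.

With σ = 2.82, ω_d = 1.93: ω_n = √(σ²+ω_d²) = 3.42 rad/s, ζ = σ/ω_n = 0.825.
Overshoot: exp(−π·0.825/√(1−0.825²)) = 0.0101, i.e. 1.01%.

%OS ≈ 1.01%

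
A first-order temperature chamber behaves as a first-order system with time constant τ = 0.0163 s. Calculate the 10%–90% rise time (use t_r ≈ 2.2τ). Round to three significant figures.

t_r ≈ 0.0359 s

t_r ≈ 2.2τ = 0.0359 s.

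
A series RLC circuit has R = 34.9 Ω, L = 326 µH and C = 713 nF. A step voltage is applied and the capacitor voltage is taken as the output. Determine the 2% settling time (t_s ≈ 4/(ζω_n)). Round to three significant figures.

For a series RLC circuit (capacitor voltage as output), ω_n = 1/√(LC) = 1/√(326 µH · 713 nF) = 65600 rad/s.
ζ = (R/2)·√(C/L) = (34.9/2)·√(713 nF/326 µH) = 0.816.
t_s ≈ 4/(ζω_n) = 0.0000747 s.

t_s ≈ 0.0000747 s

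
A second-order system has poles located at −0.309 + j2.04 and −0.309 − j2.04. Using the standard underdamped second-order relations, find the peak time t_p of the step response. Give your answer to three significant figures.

t_p = π/ω_d with ω_d = 2.04 (the imaginary part), so t_p = 1.54 s.

t_p ≈ 1.54 s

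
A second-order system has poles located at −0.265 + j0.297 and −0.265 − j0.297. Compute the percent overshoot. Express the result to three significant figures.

The poles are at −σ ± jω_d with σ = 0.265 and ω_d = 0.297, so ω_n = √(σ²+ω_d²) = 0.398 rad/s and ζ = σ/ω_n = 0.666.
%OS = 100·exp(−πζ/√(1−ζ²)) = 6.06%.

%OS ≈ 6.06%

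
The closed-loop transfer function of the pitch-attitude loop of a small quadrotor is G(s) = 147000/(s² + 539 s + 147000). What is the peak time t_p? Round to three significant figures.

t_p ≈ 0.0115 s

Matching coefficients with s² + 2ζω_n s + ω_n² gives ω_n² = 147000 ⇒ ω_n = 383 rad/s, and ζ = 539/(2ω_n) = 0.703.
ω_d = 383·√(1 − 0.703²) = 273 rad/s. Then t_p = π/ω_d = 0.0115 s.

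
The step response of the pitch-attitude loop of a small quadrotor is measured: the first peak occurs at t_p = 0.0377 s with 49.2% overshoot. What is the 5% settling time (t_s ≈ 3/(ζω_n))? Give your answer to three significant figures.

t_s ≈ 0.159 s

ζ from %OS: ζ = |ln 0.492|/√(π²+ln²0.492) = 0.220.
From t_p = π/ω_d, ω_d = π/0.0377 = 83.3 rad/s, so ω_n = ω_d/√(1−ζ²) = 85.4 rad/s.
t_s ≈ 3/(ζω_n) = 3/(0.220·85.4) = 0.159 s.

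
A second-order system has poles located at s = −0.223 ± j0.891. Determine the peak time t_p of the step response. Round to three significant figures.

t_p = π/ω_d with ω_d = 0.891 (the imaginary part), so t_p = 3.53 s.

t_p ≈ 3.53 s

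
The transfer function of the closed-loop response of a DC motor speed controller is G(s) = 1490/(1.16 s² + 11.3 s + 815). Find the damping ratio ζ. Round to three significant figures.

Dividing through by 1.16: denominator becomes s² + 9.741 s + 702.6.
So ω_n = √702.6 = 26.5 rad/s and ζ = 9.741/(2·26.5) = 0.184.

ζ ≈ 0.184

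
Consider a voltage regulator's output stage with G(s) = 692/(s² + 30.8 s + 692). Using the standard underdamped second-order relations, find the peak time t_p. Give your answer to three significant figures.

t_p ≈ 0.147 s

Matching coefficients with s² + 2ζω_n s + ω_n² gives ω_n² = 692 ⇒ ω_n = 26.3 rad/s, and ζ = 30.8/(2ω_n) = 0.585.
The damped frequency ω_d = ω_n√(1−ζ²) = 21.3 rad/s. Then t_p = π/ω_d = 0.147 s.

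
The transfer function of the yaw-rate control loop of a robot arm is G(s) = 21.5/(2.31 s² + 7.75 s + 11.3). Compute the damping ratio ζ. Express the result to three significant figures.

ζ ≈ 0.758

Dividing through by 2.31: denominator becomes s² + 3.355 s + 4.892.
So ω_n = √4.892 = 2.21 rad/s and ζ = 3.355/(2·2.21) = 0.758.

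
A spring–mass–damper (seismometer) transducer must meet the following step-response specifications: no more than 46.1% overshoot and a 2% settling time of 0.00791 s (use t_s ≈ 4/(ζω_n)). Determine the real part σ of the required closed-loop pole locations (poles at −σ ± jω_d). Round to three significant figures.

The settling-time spec alone fixes σ = ζω_n = 4/t_s = 4/0.00791 = 506.
(Overshoot then fixes ζ = 0.239 and hence ω_d = σ·√(1−ζ²)/ζ = 2050 rad/s.)

σ ≈ 506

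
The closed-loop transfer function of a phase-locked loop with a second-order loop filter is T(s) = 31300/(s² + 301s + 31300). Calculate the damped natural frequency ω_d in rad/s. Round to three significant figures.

Comparing the denominator to s² + 2ζω_n s + ω_n²: ω_n = √31300 = 177 rad/s, and 2ζω_n = 301 so ζ = 301/(2·177) = 0.851.
ω_d = ω_n√(1−ζ²) = 93.0 rad/s.

ω_d ≈ 93.0 rad/s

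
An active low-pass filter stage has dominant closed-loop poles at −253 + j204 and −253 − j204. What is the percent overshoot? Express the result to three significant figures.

With σ = 253, ω_d = 204: ω_n = √(σ²+ω_d²) = 325 rad/s, ζ = σ/ω_n = 0.778.
%OS = 100 e^{−πζ/√(1−ζ²)} with ζ = 0.778 gives 2.03%.

%OS ≈ 2.03%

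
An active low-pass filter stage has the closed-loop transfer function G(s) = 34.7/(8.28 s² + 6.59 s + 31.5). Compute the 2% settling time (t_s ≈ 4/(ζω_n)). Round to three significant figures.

t_s ≈ 10.1 s

Dividing through by 8.28: denominator becomes s² + 0.7959 s + 3.804.
So ω_n = √3.804 = 1.95 rad/s and ζ = 0.7959/(2·1.95) = 0.204.
t_s ≈ 4/(ζω_n) = 10.1 s.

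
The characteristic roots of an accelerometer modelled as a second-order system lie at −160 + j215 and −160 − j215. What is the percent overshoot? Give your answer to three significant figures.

|pole| = ω_n = √(160² + 215²) = 268 rad/s; ζ = cos θ = σ/ω_n = 0.597.
Overshoot: exp(−π·0.597/√(1−0.597²)) = 0.0965, i.e. 9.65%.

%OS ≈ 9.65%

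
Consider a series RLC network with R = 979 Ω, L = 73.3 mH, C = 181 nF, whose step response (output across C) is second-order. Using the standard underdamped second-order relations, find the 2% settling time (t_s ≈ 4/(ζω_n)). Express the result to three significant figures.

t_s ≈ 0.000599 s

For a series RLC circuit (capacitor voltage as output), ω_n = 1/√(LC) = 1/√(73.3 mH · 181 nF) = 8680 rad/s.
ζ = (R/2)·√(C/L) = (979/2)·√(181 nF/73.3 mH) = 0.769.
t_s ≈ 4/(ζω_n) = 0.000599 s.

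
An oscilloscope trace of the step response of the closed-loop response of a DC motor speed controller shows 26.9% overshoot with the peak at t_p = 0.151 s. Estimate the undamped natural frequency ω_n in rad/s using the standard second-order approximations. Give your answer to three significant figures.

ζ from %OS: ζ = |ln 0.269|/√(π²+ln²0.269) = 0.386.
t_p = π/ω_d ⇒ ω_d = 20.8 rad/s; then ω_n = ω_d/√(1−ζ²) = 22.5 rad/s.

ω_n ≈ 22.5 rad/s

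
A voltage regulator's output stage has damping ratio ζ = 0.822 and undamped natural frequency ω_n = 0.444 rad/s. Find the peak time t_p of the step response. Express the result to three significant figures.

t_p ≈ 12.4 s

The damped frequency is ω_d = ω_n√(1−ζ²) = 0.444·√(1−0.676) = 0.253 rad/s.
Peak time t_p = π/ω_d = π/0.253 = 12.4 s.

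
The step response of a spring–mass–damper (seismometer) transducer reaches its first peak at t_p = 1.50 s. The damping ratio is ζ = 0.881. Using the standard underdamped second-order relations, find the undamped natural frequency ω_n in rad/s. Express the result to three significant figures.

Peak time t_p = π/ω_d, so ω_d = π/t_p = π/1.50 = 2.09 rad/s.
ω_n = ω_d/√(1−ζ²) = 2.09/√0.224 = 4.43 rad/s.

ω_n ≈ 4.43 rad/s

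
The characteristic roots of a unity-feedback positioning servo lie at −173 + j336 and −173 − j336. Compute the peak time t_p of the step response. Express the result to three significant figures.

t_p = π/ω_d with ω_d = 336 (the imaginary part), so t_p = 0.00935 s.

t_p ≈ 0.00935 s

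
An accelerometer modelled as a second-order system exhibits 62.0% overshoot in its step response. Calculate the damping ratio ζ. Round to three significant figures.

ζ ≈ 0.150

Inverting the overshoot relation: ζ = |ln 0.620|/√(π² + ln²0.620) = 0.150.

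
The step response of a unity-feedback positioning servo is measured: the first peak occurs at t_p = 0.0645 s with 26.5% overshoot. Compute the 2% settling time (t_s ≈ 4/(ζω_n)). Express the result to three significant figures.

t_s ≈ 0.194 s

From the overshoot, ζ = −ln(OS)/√(π²+ln²(OS)) = 0.389.
From t_p = π/ω_d, ω_d = π/0.0645 = 48.7 rad/s, so ω_n = ω_d/√(1−ζ²) = 52.9 rad/s.
t_s ≈ 4/(ζω_n) = 4/(0.389·52.9) = 0.194 s.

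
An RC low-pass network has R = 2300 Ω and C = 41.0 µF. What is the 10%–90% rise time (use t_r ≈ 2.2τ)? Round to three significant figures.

t_r ≈ 0.207 s

τ = RC = 2300 × 41.0 µF = 0.0943 s.
t_r ≈ 2.2τ = 0.207 s.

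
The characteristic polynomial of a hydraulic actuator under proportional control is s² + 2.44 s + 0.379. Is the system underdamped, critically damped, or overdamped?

a² − 4b = 4.4 > 0 (two distinct real roots); the system is overdamped.

overdamped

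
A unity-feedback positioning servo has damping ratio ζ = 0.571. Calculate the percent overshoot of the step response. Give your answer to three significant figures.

For an underdamped second-order system, %OS = 100·exp(−πζ/√(1−ζ²)).
πζ/√(1−ζ²) = π·0.571/√(1−0.326) = 2.185, so %OS = 100·e^(−2.185) = 11.2%.

%OS ≈ 11.2%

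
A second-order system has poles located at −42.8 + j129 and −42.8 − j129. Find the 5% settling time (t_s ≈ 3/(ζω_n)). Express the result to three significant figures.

t_s ≈ 0.0701 s

For poles at −σ ± jω_d, ζω_n = σ = 42.8, so t_s ≈ 3/σ = 0.0701 s.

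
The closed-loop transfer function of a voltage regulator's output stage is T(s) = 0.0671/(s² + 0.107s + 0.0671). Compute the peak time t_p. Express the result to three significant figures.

t_p ≈ 12.4 s

Comparing the denominator to s² + 2ζω_n s + ω_n²: ω_n = √0.0671 = 0.259 rad/s, and 2ζω_n = 0.107 so ζ = 0.107/(2·0.259) = 0.207.
ω_d = 0.259·√(1 − 0.207²) = 0.253 rad/s. Then t_p = π/ω_d = 12.4 s.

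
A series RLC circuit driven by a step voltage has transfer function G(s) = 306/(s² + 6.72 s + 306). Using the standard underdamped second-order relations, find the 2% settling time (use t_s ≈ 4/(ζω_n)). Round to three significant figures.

t_s ≈ 1.19 s

Matching coefficients with s² + 2ζω_n s + ω_n² gives ω_n² = 306 ⇒ ω_n = 17.5 rad/s, and ζ = 6.72/(2ω_n) = 0.192.
t_s ≈ 4/(ζω_n) = 4/(0.192·17.5) = 1.19 s.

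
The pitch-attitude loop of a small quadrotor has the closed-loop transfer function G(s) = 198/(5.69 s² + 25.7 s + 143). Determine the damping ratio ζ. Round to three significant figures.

Dividing through by 5.69: denominator becomes s² + 4.517 s + 25.13.
So ω_n = √25.13 = 5.01 rad/s and ζ = 4.517/(2·5.01) = 0.450.

ζ ≈ 0.450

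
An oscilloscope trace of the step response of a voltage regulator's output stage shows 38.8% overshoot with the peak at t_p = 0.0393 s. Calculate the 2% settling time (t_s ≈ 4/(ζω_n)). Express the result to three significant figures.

From the overshoot, ζ = −ln(OS)/√(π²+ln²(OS)) = 0.289.
From t_p = π/ω_d, ω_d = π/0.0393 = 79.9 rad/s, so ω_n = ω_d/√(1−ζ²) = 83.5 rad/s.
t_s ≈ 4/(ζω_n) = 4/(0.289·83.5) = 0.166 s.

t_s ≈ 0.166 s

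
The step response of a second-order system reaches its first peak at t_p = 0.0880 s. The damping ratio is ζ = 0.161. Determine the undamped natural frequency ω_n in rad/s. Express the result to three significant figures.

Peak time t_p = π/ω_d, so ω_d = π/t_p = π/0.0880 = 35.7 rad/s.
ω_n = ω_d/√(1−ζ²) = 35.7/√0.974 = 36.2 rad/s.

ω_n ≈ 36.2 rad/s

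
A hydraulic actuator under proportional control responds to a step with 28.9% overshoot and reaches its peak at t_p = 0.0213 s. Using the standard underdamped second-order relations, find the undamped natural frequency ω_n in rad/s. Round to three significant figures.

ω_n ≈ 159 rad/s

ζ from %OS: ζ = |ln 0.289|/√(π²+ln²0.289) = 0.367.
From t_p = π/ω_d, ω_d = π/0.0213 = 147 rad/s, so ω_n = ω_d/√(1−ζ²) = 159 rad/s.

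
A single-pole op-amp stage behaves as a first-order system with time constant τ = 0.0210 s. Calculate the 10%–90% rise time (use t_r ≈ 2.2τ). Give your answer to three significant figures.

t_r ≈ 2.2τ = 0.0462 s.

t_r ≈ 0.0462 s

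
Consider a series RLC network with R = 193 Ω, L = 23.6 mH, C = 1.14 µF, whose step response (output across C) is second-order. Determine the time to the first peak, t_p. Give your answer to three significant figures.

For a series RLC circuit (capacitor voltage as output), ω_n = 1/√(LC) = 1/√(23.6 mH · 1.14 µF) = 6100 rad/s.
ζ = (R/2)·√(C/L) = (193/2)·√(1.14 µF/23.6 mH) = 0.671.
ω_d = ω_n√(1−ζ²) = 4520 rad/s. t_p = π/ω_d = 0.000695 s.

t_p ≈ 0.000695 s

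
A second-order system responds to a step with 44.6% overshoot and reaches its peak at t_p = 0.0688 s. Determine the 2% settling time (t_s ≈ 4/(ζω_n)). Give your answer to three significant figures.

t_s ≈ 0.341 s

The overshoot fixes ζ = −ln(OS)/√(π²+ln²(OS)) = 0.249.
From t_p = π/ω_d, ω_d = π/0.0688 = 45.7 rad/s, so ω_n = ω_d/√(1−ζ²) = 47.1 rad/s.
t_s ≈ 4/(ζω_n) = 4/(0.249·47.1) = 0.341 s.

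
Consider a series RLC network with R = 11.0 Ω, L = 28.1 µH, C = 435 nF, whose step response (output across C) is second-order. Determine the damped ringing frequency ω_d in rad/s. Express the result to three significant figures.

For a series RLC circuit (capacitor voltage as output), ω_n = 1/√(LC) = 1/√(28.1 µH · 435 nF) = 286000 rad/s.
ζ = (R/2)·√(C/L) = (11.0/2)·√(435 nF/28.1 µH) = 0.684.
ω_d = 286000·√(1 − 0.684²) = 209000 rad/s.

ω_d ≈ 209000 rad/s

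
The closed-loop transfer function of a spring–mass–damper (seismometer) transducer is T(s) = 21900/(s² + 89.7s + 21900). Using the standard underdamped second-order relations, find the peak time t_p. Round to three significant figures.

Comparing the denominator to s² + 2ζω_n s + ω_n²: ω_n = √21900 = 148 rad/s, and 2ζω_n = 89.7 so ζ = 89.7/(2·148) = 0.303.
ω_d = ω_n√(1−ζ²) = 141 rad/s. Then t_p = π/ω_d = 0.0223 s.

t_p ≈ 0.0223 s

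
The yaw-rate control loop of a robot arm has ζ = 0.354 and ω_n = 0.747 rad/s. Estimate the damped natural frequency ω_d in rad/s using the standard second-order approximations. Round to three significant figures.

ω_d ≈ 0.699 rad/s

ω_d = ω_n√(1−ζ²) = 0.747·√0.875 = 0.699 rad/s.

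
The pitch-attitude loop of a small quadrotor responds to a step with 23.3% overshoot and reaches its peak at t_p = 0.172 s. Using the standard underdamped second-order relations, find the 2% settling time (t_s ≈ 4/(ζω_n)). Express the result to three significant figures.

t_s ≈ 0.472 s

The overshoot fixes ζ = −ln(OS)/√(π²+ln²(OS)) = 0.421.
t_p = π/ω_d ⇒ ω_d = 18.3 rad/s; then ω_n = ω_d/√(1−ζ²) = 20.1 rad/s.
t_s ≈ 4/(ζω_n) = 4/(0.421·20.1) = 0.472 s.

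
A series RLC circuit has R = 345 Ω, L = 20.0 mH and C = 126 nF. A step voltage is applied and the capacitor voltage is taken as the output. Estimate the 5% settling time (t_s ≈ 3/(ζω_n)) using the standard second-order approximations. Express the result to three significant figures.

For a series RLC circuit (capacitor voltage as output), ω_n = 1/√(LC) = 1/√(20.0 mH · 126 nF) = 19900 rad/s.
ζ = (R/2)·√(C/L) = (345/2)·√(126 nF/20.0 mH) = 0.433.
t_s ≈ 3/(ζω_n) = 0.000348 s.

t_s ≈ 0.000348 s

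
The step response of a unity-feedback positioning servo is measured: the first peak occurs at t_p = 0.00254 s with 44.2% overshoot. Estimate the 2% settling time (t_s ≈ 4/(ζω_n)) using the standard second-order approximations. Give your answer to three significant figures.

ζ from %OS: ζ = |ln 0.442|/√(π²+ln²0.442) = 0.252.
From t_p = π/ω_d, ω_d = π/0.00254 = 1240 rad/s, so ω_n = ω_d/√(1−ζ²) = 1280 rad/s.
t_s ≈ 4/(ζω_n) = 4/(0.252·1280) = 0.0124 s.

t_s ≈ 0.0124 s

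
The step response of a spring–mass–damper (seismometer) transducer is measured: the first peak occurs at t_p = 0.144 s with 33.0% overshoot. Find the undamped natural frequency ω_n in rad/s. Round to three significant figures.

ω_n ≈ 23.1 rad/s

ζ from %OS: ζ = |ln 0.330|/√(π²+ln²0.330) = 0.333.
t_p = π/ω_d ⇒ ω_d = 21.8 rad/s; then ω_n = ω_d/√(1−ζ²) = 23.1 rad/s.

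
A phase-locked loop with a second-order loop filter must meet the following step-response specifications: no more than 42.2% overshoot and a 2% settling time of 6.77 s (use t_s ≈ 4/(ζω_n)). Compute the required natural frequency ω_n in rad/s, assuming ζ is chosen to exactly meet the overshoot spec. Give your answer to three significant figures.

From %OS = 100·exp(−πζ/√(1−ζ²)), invert to get ζ = −ln(OS)/√(π² + ln²(OS)) with OS = 0.422.
−ln 0.422 = 0.8627, so ζ = 0.8627/√(π² + 0.7443) = 0.265.
From t_s ≈ 4/(ζω_n): ω_n = 4/(ζ·t_s) = 4/(0.265·6.77) = 2.23 rad/s.

ω_n ≈ 2.23 rad/s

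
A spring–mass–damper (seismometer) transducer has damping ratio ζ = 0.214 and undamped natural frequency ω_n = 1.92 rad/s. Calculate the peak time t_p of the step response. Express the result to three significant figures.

The damped frequency is ω_d = ω_n√(1−ζ²) = 1.92·√(1−0.0458) = 1.88 rad/s.
Peak time t_p = π/ω_d = π/1.88 = 1.68 s.

t_p ≈ 1.68 s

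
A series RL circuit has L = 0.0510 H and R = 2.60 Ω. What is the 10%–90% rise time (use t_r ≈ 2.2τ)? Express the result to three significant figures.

τ = L/R = 0.0510/2.60 = 0.0196 s.
t_r ≈ 2.2τ = 0.0432 s.

t_r ≈ 0.0432 s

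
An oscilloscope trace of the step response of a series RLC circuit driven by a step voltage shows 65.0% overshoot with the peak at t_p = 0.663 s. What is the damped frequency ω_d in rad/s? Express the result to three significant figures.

t_p = π/ω_d, so ω_d = π/0.663 = 4.74 rad/s.

ω_d ≈ 4.74 rad/s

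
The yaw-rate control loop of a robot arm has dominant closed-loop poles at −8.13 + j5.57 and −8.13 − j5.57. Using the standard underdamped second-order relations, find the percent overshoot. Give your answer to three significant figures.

The poles are at −σ ± jω_d with σ = 8.13 and ω_d = 5.57, so ω_n = √(σ²+ω_d²) = 9.86 rad/s and ζ = σ/ω_n = 0.825.
%OS = 100 e^{−πζ/√(1−ζ²)} with ζ = 0.825 gives 1.02%.

%OS ≈ 1.02%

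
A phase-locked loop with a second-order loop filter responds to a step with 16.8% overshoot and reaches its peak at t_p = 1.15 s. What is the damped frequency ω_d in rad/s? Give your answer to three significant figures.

t_p = π/ω_d, so ω_d = π/1.15 = 2.73 rad/s.

ω_d ≈ 2.73 rad/s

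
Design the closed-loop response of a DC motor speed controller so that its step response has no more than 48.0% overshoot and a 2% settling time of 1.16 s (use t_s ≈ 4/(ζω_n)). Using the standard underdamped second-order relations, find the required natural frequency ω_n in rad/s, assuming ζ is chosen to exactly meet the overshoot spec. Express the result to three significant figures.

Inverting the overshoot relation: ζ = |ln 0.480|/√(π² + ln²0.480) = 0.228.
Then ω_n = 4/(ζ t_s) = 4/(0.228 × 1.16) = 15.2 rad/s.

ω_n ≈ 15.2 rad/s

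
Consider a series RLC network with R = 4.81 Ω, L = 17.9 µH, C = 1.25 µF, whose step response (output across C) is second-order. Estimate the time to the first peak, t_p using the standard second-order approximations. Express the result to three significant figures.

t_p ≈ 0.0000192 s

For a series RLC circuit (capacitor voltage as output), ω_n = 1/√(LC) = 1/√(17.9 µH · 1.25 µF) = 211000 rad/s.
ζ = (R/2)·√(C/L) = (4.81/2)·√(1.25 µF/17.9 µH) = 0.636.
The damped frequency ω_d = ω_n√(1−ζ²) = 163000 rad/s. t_p = π/ω_d = 0.0000192 s.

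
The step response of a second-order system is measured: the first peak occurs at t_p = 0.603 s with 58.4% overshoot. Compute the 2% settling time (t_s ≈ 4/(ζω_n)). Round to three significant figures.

From the overshoot, ζ = −ln(OS)/√(π²+ln²(OS)) = 0.169.
t_p = π/ω_d ⇒ ω_d = 5.21 rad/s; then ω_n = ω_d/√(1−ζ²) = 5.29 rad/s.
t_s ≈ 4/(ζω_n) = 4/(0.169·5.29) = 4.48 s.

t_s ≈ 4.48 s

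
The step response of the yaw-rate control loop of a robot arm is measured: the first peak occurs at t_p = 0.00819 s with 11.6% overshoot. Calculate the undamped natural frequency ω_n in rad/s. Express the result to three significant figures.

ζ from %OS: ζ = |ln 0.116|/√(π²+ln²0.116) = 0.566.
From t_p = π/ω_d, ω_d = π/0.00819 = 384 rad/s, so ω_n = ω_d/√(1−ζ²) = 465 rad/s.

ω_n ≈ 465 rad/s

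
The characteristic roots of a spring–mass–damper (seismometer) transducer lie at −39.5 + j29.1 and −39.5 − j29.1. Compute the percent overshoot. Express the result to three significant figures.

With σ = 39.5, ω_d = 29.1: ω_n = √(σ²+ω_d²) = 49.1 rad/s, ζ = σ/ω_n = 0.805.
%OS = 100 e^{−πζ/√(1−ζ²)} with ζ = 0.805 gives 1.41%.

%OS ≈ 1.41%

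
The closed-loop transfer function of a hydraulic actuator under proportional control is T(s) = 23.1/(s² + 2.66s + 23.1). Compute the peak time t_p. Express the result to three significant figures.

t_p ≈ 0.680 s

Comparing the denominator to s² + 2ζω_n s + ω_n²: ω_n = √23.1 = 4.81 rad/s, and 2ζω_n = 2.66 so ζ = 2.66/(2·4.81) = 0.277.
ω_d = ω_n√(1−ζ²) = 4.62 rad/s. Then t_p = π/ω_d = 0.680 s.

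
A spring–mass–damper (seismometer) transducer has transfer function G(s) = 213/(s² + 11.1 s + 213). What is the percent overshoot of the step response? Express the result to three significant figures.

%OS ≈ 27.5%

ω_n = √213 = 14.6 rad/s; ζ = 11.1/(2·14.6) = 0.380.
Overshoot: exp(−π·0.380/√(1−0.380²)) = 0.275, i.e. 27.5%.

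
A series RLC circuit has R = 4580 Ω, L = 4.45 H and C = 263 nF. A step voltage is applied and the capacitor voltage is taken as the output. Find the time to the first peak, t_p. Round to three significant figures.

t_p ≈ 0.00409 s

For a series RLC circuit (capacitor voltage as output), ω_n = 1/√(LC) = 1/√(4.45 H · 263 nF) = 924 rad/s.
ζ = (R/2)·√(C/L) = (4580/2)·√(263 nF/4.45 H) = 0.557.
The damped frequency ω_d = ω_n√(1−ζ²) = 768 rad/s. t_p = π/ω_d = 0.00409 s.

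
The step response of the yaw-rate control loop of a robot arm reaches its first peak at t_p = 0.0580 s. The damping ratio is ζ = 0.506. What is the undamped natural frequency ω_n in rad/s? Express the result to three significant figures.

ω_n ≈ 62.8 rad/s

Peak time t_p = π/ω_d, so ω_d = π/t_p = π/0.0580 = 54.2 rad/s.
ω_n = ω_d/√(1−ζ²) = 54.2/√0.744 = 62.8 rad/s.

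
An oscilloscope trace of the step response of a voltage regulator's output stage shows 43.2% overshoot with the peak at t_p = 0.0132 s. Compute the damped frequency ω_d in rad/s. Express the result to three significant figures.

t_p = π/ω_d, so ω_d = π/0.0132 = 238 rad/s.

ω_d ≈ 238 rad/s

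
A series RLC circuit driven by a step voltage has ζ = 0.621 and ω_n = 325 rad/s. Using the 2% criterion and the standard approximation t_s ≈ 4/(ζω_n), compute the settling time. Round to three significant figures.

t_s ≈ 4/(ζω_n) = 4/(0.621 × 325) = 0.0198 s.

t_s ≈ 0.0198 s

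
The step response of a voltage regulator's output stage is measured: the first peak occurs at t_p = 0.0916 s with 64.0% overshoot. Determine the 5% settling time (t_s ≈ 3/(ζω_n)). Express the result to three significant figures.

t_s ≈ 0.616 s

From the overshoot, ζ = −ln(OS)/√(π²+ln²(OS)) = 0.141.
t_p = π/ω_d ⇒ ω_d = 34.3 rad/s; then ω_n = ω_d/√(1−ζ²) = 34.6 rad/s.
t_s ≈ 3/(ζω_n) = 3/(0.141·34.6) = 0.616 s.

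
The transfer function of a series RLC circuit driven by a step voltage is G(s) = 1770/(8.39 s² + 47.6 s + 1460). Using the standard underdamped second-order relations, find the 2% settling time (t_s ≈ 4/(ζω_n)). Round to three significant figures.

Dividing through by 8.39: denominator becomes s² + 5.673 s + 174.0.
So ω_n = √174.0 = 13.2 rad/s and ζ = 5.673/(2·13.2) = 0.215.
t_s ≈ 4/(ζω_n) = 1.41 s.

t_s ≈ 1.41 s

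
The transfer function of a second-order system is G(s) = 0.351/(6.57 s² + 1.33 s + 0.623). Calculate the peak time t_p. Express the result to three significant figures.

Dividing through by 6.57: denominator becomes s² + 0.2024 s + 0.09482.
So ω_n = √0.09482 = 0.308 rad/s and ζ = 0.2024/(2·0.308) = 0.329.
The damped frequency ω_d = ω_n√(1−ζ²) = 0.291 rad/s. t_p = π/ω_d = 10.8 s.

t_p ≈ 10.8 s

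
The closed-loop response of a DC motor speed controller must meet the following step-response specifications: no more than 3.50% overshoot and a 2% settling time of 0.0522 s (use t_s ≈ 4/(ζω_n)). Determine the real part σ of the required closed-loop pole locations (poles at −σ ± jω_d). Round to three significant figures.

σ ≈ 76.6

The settling-time spec alone fixes σ = ζω_n = 4/t_s = 4/0.0522 = 76.6.
(Overshoot then fixes ζ = 0.730 and hence ω_d = σ·√(1−ζ²)/ζ = 71.8 rad/s.)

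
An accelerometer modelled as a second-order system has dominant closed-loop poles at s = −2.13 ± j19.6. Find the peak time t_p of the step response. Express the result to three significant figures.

t_p = π/ω_d with ω_d = 19.6 (the imaginary part), so t_p = 0.160 s.

t_p ≈ 0.160 s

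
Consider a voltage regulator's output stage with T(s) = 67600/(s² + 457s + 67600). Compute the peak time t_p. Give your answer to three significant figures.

t_p ≈ 0.0253 s

ω_n = √67600 = 260 rad/s; ζ = 457/(2·260) = 0.879.
The damped frequency ω_d = ω_n√(1−ζ²) = 124 rad/s. Then t_p = π/ω_d = 0.0253 s.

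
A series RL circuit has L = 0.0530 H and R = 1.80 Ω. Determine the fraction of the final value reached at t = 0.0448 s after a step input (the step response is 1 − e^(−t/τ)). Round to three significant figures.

y/y_∞ ≈ 0.782

τ = L/R = 0.0530/1.80 = 0.0294 s.
y(t)/y_∞ = 1 − e^(−t/τ) = 1 − e^(−0.0448/0.0294) = 1 − e^(−1.52) = 0.782.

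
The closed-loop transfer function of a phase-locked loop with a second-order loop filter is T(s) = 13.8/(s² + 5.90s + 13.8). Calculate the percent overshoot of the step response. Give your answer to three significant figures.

%OS ≈ 1.65%

Comparing the denominator to s² + 2ζω_n s + ω_n²: ω_n = √13.8 = 3.71 rad/s, and 2ζω_n = 5.90 so ζ = 5.90/(2·3.71) = 0.794.
Overshoot: exp(−π·0.794/√(1−0.794²)) = 0.0165, i.e. 1.65%.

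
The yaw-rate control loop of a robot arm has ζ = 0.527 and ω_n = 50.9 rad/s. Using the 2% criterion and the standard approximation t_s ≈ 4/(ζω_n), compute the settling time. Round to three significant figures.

t_s ≈ 0.149 s

t_s ≈ 4/(ζω_n) = 4/(0.527 × 50.9) = 0.149 s.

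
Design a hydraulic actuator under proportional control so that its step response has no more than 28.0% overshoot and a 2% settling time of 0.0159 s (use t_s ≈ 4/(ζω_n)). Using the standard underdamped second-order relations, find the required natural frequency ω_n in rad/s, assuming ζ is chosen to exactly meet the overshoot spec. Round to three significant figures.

ω_n ≈ 670 rad/s

ζ = −ln(OS)/√(π² + (ln OS)²). With OS = 0.280, ln OS = −1.273 and ζ = 1.273/3.390 = 0.376.
Then ω_n = 4/(ζ t_s) = 4/(0.376 × 0.0159) = 670 rad/s.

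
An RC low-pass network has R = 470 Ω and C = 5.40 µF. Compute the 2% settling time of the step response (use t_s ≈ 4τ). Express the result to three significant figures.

τ = RC = 470 × 5.40 µF = 0.00254 s.
t_s ≈ 4τ = 0.0102 s.

t_s ≈ 0.0102 s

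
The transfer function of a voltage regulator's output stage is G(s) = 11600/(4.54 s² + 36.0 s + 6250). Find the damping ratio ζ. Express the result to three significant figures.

Dividing through by 4.54: denominator becomes s² + 7.930 s + 1377.
So ω_n = √1377 = 37.1 rad/s and ζ = 7.930/(2·37.1) = 0.107.

ζ ≈ 0.107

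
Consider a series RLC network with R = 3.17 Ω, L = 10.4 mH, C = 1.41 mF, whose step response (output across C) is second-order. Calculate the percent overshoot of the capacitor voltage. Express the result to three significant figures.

%OS ≈ 10.5%

For a series RLC circuit (capacitor voltage as output), ω_n = 1/√(LC) = 1/√(10.4 mH · 1.41 mF) = 261 rad/s.
ζ = (R/2)·√(C/L) = (3.17/2)·√(1.41 mF/10.4 mH) = 0.584.
Overshoot: exp(−π·0.584/√(1−0.584²)) = 0.105, i.e. 10.5%.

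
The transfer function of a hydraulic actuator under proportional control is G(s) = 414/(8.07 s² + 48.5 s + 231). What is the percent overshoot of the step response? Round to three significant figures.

Dividing through by 8.07: denominator becomes s² + 6.010 s + 28.62.
So ω_n = √28.62 = 5.35 rad/s and ζ = 6.010/(2·5.35) = 0.562.
Overshoot: exp(−π·0.562/√(1−0.562²)) = 0.119, i.e. 11.9%.

%OS ≈ 11.9%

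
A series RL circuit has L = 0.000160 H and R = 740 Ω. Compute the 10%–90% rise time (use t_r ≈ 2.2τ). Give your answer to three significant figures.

t_r ≈ 0.000000476 s

τ = L/R = 0.000160/740 = 0.000000216 s.
t_r ≈ 2.2τ = 0.000000476 s.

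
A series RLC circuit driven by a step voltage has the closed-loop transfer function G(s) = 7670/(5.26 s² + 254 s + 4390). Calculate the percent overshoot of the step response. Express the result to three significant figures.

%OS ≈ 0.838%

Dividing through by 5.26: denominator becomes s² + 48.29 s + 834.6.
So ω_n = √834.6 = 28.9 rad/s and ζ = 48.29/(2·28.9) = 0.836.
%OS = 100 e^{−πζ/√(1−ζ²)} with ζ = 0.836 gives 0.838%.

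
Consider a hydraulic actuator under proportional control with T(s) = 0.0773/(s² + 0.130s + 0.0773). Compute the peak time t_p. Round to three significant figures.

ω_n = √0.0773 = 0.278 rad/s; ζ = 0.130/(2·0.278) = 0.234.
The damped frequency ω_d = ω_n√(1−ζ²) = 0.270 rad/s. Then t_p = π/ω_d = 11.6 s.

t_p ≈ 11.6 s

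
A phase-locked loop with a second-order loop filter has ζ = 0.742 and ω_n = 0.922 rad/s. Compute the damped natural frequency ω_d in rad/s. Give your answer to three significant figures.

ω_d ≈ 0.618 rad/s

ω_d = ω_n√(1−ζ²) = 0.922·√0.449 = 0.618 rad/s.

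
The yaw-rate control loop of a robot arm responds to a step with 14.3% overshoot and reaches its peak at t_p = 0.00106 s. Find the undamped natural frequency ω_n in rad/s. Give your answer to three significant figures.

ω_n ≈ 3490 rad/s

The overshoot fixes ζ = −ln(OS)/√(π²+ln²(OS)) = 0.526.
t_p = π/ω_d ⇒ ω_d = 2960 rad/s; then ω_n = ω_d/√(1−ζ²) = 3490 rad/s.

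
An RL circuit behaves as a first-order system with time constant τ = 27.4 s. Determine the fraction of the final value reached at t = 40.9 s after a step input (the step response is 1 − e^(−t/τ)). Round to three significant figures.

y/y_∞ ≈ 0.775

y(t)/y_∞ = 1 − e^(−t/τ) = 1 − e^(−40.9/27.4) = 1 − e^(−1.49) = 0.775.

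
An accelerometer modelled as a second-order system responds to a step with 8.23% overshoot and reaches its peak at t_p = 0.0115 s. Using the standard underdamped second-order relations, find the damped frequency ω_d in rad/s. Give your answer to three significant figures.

t_p = π/ω_d, so ω_d = π/0.0115 = 273 rad/s.

ω_d ≈ 273 rad/s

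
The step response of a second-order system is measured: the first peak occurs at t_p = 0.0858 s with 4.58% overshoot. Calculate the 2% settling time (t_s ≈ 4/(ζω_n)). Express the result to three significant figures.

The overshoot fixes ζ = −ln(OS)/√(π²+ln²(OS)) = 0.700.
t_p = π/ω_d ⇒ ω_d = 36.6 rad/s; then ω_n = ω_d/√(1−ζ²) = 51.3 rad/s.
t_s ≈ 4/(ζω_n) = 4/(0.700·51.3) = 0.111 s.

t_s ≈ 0.111 s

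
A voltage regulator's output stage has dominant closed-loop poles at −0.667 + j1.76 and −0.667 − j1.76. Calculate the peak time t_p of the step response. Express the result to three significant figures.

t_p = π/ω_d with ω_d = 1.76 (the imaginary part), so t_p = 1.78 s.

t_p ≈ 1.78 s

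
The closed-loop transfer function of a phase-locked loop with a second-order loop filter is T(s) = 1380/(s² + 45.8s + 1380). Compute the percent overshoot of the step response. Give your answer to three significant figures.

Matching coefficients with s² + 2ζω_n s + ω_n² gives ω_n² = 1380 ⇒ ω_n = 37.1 rad/s, and ζ = 45.8/(2ω_n) = 0.616.
%OS = 100 e^{−πζ/√(1−ζ²)} with ζ = 0.616 gives 8.55%.

%OS ≈ 8.55%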